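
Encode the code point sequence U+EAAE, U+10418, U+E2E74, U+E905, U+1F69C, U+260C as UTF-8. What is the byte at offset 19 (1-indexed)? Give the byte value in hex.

1-indexed offset 19 is 0-indexed offset 18.
U+EAAE → 3-byte form EE AA AE at offsets 0–2.
U+10418 → 4-byte form F0 90 90 98 at offsets 3–6.
U+E2E74 → 4-byte form F3 A2 B9 B4 at offsets 7–10.
U+E905 → 3-byte form EE A4 85 at offsets 11–13.
U+1F69C → 4-byte form F0 9F 9A 9C at offsets 14–17.
U+260C → 3-byte form E2 98 8C at offsets 18–20.
Offset 18 falls in char 6's range; it's byte 1 of E2 98 8C = 0xE2.

0xE2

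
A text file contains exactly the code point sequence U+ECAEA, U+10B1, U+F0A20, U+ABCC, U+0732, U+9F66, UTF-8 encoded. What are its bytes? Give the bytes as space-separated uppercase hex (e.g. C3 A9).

F3 AC AB AA E1 82 B1 F3 B0 A8 A0 EA AF 8C DC B2 E9 BD A6

U+ECAEA: 4-byte form → F3 AC AB AA.
U+10B1: 3-byte form → E1 82 B1.
U+F0A20: 4-byte form → F3 B0 A8 A0.
U+ABCC: 3-byte form → EA AF 8C.
U+0732: 2-byte form → DC B2.
U+9F66: 3-byte form → E9 BD A6.
Concatenated (19 bytes): F3 AC AB AA E1 82 B1 F3 B0 A8 A0 EA AF 8C DC B2 E9 BD A6.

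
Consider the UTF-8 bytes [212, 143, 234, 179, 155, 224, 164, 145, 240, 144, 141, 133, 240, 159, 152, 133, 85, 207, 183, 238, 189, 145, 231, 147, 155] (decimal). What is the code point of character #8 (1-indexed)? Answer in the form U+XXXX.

U+EF51

Offset 0: leading byte 0xD4 = 11010100 → 2-byte char #1 = D4 8F.
Offset 2: leading byte 0xEA = 11101010 → 3-byte char #2 = EA B3 9B.
Offset 5: leading byte 0xE0 = 11100000 → 3-byte char #3 = E0 A4 91.
Offset 8: leading byte 0xF0 = 11110000 → 4-byte char #4 = F0 90 8D 85.
Offset 12: leading byte 0xF0 = 11110000 → 4-byte char #5 = F0 9F 98 85.
Offset 16: leading byte 0x55 = 01010101 → 1-byte char #6 = 55.
Offset 17: leading byte 0xCF = 11001111 → 2-byte char #7 = CF B7.
Offset 19: leading byte 0xEE = 11101110 → 3-byte char #8 = EE BD 91.
Leading byte 0xEE = 11101110 matches 1110xxxx → 3-byte sequence.
Byte 1: 0xEE = 11101110, payload 1110 (4 bits).
Byte 2: 0xBD = 10111101 (10xxxxxx ✓), payload 111101.
Byte 3: 0x91 = 10010001 (10xxxxxx ✓), payload 010001.
Concatenate: 1110111101010001 = 0xEF51 (16 bits → U+EF51).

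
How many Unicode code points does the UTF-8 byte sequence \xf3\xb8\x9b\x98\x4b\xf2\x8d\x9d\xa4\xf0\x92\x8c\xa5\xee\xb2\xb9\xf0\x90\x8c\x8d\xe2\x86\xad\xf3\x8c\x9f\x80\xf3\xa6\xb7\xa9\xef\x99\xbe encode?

Byte at offset 0: 0xF3 = 11110011 → 4-byte char (#1). Advance 4.
Byte at offset 4: 0x4B = 01001011 → 1-byte char (#2). Advance 1.
Byte at offset 5: 0xF2 = 11110010 → 4-byte char (#3). Advance 4.
Byte at offset 9: 0xF0 = 11110000 → 4-byte char (#4). Advance 4.
Byte at offset 13: 0xEE = 11101110 → 3-byte char (#5). Advance 3.
Byte at offset 16: 0xF0 = 11110000 → 4-byte char (#6). Advance 4.
Byte at offset 20: 0xE2 = 11100010 → 3-byte char (#7). Advance 3.
Byte at offset 23: 0xF3 = 11110011 → 4-byte char (#8). Advance 4.
Byte at offset 27: 0xF3 = 11110011 → 4-byte char (#9). Advance 4.
Byte at offset 31: 0xEF = 11101111 → 3-byte char (#10). Advance 3.
Reached end at offset 34 after 10 code points.

10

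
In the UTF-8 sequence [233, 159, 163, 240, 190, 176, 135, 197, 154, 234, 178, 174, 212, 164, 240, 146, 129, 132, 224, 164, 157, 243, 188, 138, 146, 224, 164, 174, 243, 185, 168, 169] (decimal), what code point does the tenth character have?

Offset 0: leading byte 0xE9 = 11101001 → 3-byte char #1 = E9 9F A3.
Offset 3: leading byte 0xF0 = 11110000 → 4-byte char #2 = F0 BE B0 87.
Offset 7: leading byte 0xC5 = 11000101 → 2-byte char #3 = C5 9A.
Offset 9: leading byte 0xEA = 11101010 → 3-byte char #4 = EA B2 AE.
Offset 12: leading byte 0xD4 = 11010100 → 2-byte char #5 = D4 A4.
Offset 14: leading byte 0xF0 = 11110000 → 4-byte char #6 = F0 92 81 84.
Offset 18: leading byte 0xE0 = 11100000 → 3-byte char #7 = E0 A4 9D.
Offset 21: leading byte 0xF3 = 11110011 → 4-byte char #8 = F3 BC 8A 92.
Offset 25: leading byte 0xE0 = 11100000 → 3-byte char #9 = E0 A4 AE.
Offset 28: leading byte 0xF3 = 11110011 → 4-byte char #10 = F3 B9 A8 A9.
Leading byte 0xF3 = 11110011 matches 11110xxx → 4-byte sequence.
Byte 1: 0xF3 = 11110011, payload 011 (3 bits).
Byte 2: 0xB9 = 10111001 (10xxxxxx ✓), payload 111001.
Byte 3: 0xA8 = 10101000 (10xxxxxx ✓), payload 101000.
Byte 4: 0xA9 = 10101001 (10xxxxxx ✓), payload 101001.
Concatenate: 011111001101000101001 = 0xF9A29 (21 bits → U+F9A29).

U+F9A29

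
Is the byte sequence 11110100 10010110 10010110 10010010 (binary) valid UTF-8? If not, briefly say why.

invalid (encodes a value above U+10FFFF)

Leading byte 0xF4 = 11110100 → 4-byte form.
Payload = 0x116592, which exceeds U+10FFFF, the maximum Unicode code point. (Leading bytes F5–FF, or F4 followed by ≥ 0x90, are invalid.)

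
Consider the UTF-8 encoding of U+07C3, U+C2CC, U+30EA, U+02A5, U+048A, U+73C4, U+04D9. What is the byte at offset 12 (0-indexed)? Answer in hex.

U+07C3 → 2-byte form DF 83 at offsets 0–1.
U+C2CC → 3-byte form EC 8B 8C at offsets 2–4.
U+30EA → 3-byte form E3 83 AA at offsets 5–7.
U+02A5 → 2-byte form CA A5 at offsets 8–9.
U+048A → 2-byte form D2 8A at offsets 10–11.
U+73C4 → 3-byte form E7 8F 84 at offsets 12–14.
Offset 12 falls in char 6's range; it's byte 1 of E7 8F 84 = 0xE7.

0xE7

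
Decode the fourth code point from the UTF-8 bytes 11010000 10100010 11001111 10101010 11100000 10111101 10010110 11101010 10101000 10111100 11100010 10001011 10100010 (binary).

U+AA3C

Offset 0: leading byte 0xD0 = 11010000 → 2-byte char #1 = D0 A2.
Offset 2: leading byte 0xCF = 11001111 → 2-byte char #2 = CF AA.
Offset 4: leading byte 0xE0 = 11100000 → 3-byte char #3 = E0 BD 96.
Offset 7: leading byte 0xEA = 11101010 → 3-byte char #4 = EA A8 BC.
Leading byte 0xEA = 11101010 matches 1110xxxx → 3-byte sequence.
Byte 1: 0xEA = 11101010, payload 1010 (4 bits).
Byte 2: 0xA8 = 10101000 (10xxxxxx ✓), payload 101000.
Byte 3: 0xBC = 10111100 (10xxxxxx ✓), payload 111100.
Concatenate: 1010101000111100 = 0xAA3C (16 bits → U+AA3C).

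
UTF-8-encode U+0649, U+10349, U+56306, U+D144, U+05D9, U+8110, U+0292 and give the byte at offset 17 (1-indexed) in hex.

0x84

1-indexed offset 17 is 0-indexed offset 16.
U+0649 → 2-byte form D9 89 at offsets 0–1.
U+10349 → 4-byte form F0 90 8D 89 at offsets 2–5.
U+56306 → 4-byte form F1 96 8C 86 at offsets 6–9.
U+D144 → 3-byte form ED 85 84 at offsets 10–12.
U+05D9 → 2-byte form D7 99 at offsets 13–14.
U+8110 → 3-byte form E8 84 90 at offsets 15–17.
Offset 16 falls in char 6's range; it's byte 2 of E8 84 90 = 0x84.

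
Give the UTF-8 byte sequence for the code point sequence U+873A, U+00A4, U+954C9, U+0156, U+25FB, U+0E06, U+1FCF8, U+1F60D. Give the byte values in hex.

E8 9C BA C2 A4 F2 95 93 89 C5 96 E2 97 BB E0 B8 86 F0 9F B3 B8 F0 9F 98 8D

U+873A: 3-byte form → E8 9C BA.
U+00A4: 2-byte form → C2 A4.
U+954C9: 4-byte form → F2 95 93 89.
U+0156: 2-byte form → C5 96.
U+25FB: 3-byte form → E2 97 BB.
U+0E06: 3-byte form → E0 B8 86.
U+1FCF8: 4-byte form → F0 9F B3 B8.
U+1F60D: 4-byte form → F0 9F 98 8D.
Concatenated (25 bytes): E8 9C BA C2 A4 F2 95 93 89 C5 96 E2 97 BB E0 B8 86 F0 9F B3 B8 F0 9F 98 8D.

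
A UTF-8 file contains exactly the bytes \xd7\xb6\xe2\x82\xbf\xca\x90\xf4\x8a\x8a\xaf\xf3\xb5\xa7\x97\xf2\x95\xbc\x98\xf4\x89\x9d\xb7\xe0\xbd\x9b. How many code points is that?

8

Byte at offset 0: 0xD7 = 11010111 → 2-byte char (#1). Advance 2.
Byte at offset 2: 0xE2 = 11100010 → 3-byte char (#2). Advance 3.
Byte at offset 5: 0xCA = 11001010 → 2-byte char (#3). Advance 2.
Byte at offset 7: 0xF4 = 11110100 → 4-byte char (#4). Advance 4.
Byte at offset 11: 0xF3 = 11110011 → 4-byte char (#5). Advance 4.
Byte at offset 15: 0xF2 = 11110010 → 4-byte char (#6). Advance 4.
Byte at offset 19: 0xF4 = 11110100 → 4-byte char (#7). Advance 4.
Byte at offset 23: 0xE0 = 11100000 → 3-byte char (#8). Advance 3.
Reached end at offset 26 after 8 code points.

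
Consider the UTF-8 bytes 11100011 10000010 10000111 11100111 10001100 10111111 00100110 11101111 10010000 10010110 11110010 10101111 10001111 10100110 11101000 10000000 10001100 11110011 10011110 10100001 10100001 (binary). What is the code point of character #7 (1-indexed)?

Offset 0: leading byte 0xE3 = 11100011 → 3-byte char #1 = E3 82 87.
Offset 3: leading byte 0xE7 = 11100111 → 3-byte char #2 = E7 8C BF.
Offset 6: leading byte 0x26 = 00100110 → 1-byte char #3 = 26.
Offset 7: leading byte 0xEF = 11101111 → 3-byte char #4 = EF 90 96.
Offset 10: leading byte 0xF2 = 11110010 → 4-byte char #5 = F2 AF 8F A6.
Offset 14: leading byte 0xE8 = 11101000 → 3-byte char #6 = E8 80 8C.
Offset 17: leading byte 0xF3 = 11110011 → 4-byte char #7 = F3 9E A1 A1.
Leading byte 0xF3 = 11110011 matches 11110xxx → 4-byte sequence.
Byte 1: 0xF3 = 11110011, payload 011 (3 bits).
Byte 2: 0x9E = 10011110 (10xxxxxx ✓), payload 011110.
Byte 3: 0xA1 = 10100001 (10xxxxxx ✓), payload 100001.
Byte 4: 0xA1 = 10100001 (10xxxxxx ✓), payload 100001.
Concatenate: 011011110100001100001 = 0xDE861 (21 bits → U+DE861).

U+DE861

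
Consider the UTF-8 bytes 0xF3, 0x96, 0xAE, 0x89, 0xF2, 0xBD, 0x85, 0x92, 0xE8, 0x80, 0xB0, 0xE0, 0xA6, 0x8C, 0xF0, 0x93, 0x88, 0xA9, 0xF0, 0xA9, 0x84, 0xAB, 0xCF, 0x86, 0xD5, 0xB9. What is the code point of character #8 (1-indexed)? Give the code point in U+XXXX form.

Offset 0: leading byte 0xF3 = 11110011 → 4-byte char #1 = F3 96 AE 89.
Offset 4: leading byte 0xF2 = 11110010 → 4-byte char #2 = F2 BD 85 92.
Offset 8: leading byte 0xE8 = 11101000 → 3-byte char #3 = E8 80 B0.
Offset 11: leading byte 0xE0 = 11100000 → 3-byte char #4 = E0 A6 8C.
Offset 14: leading byte 0xF0 = 11110000 → 4-byte char #5 = F0 93 88 A9.
Offset 18: leading byte 0xF0 = 11110000 → 4-byte char #6 = F0 A9 84 AB.
Offset 22: leading byte 0xCF = 11001111 → 2-byte char #7 = CF 86.
Offset 24: leading byte 0xD5 = 11010101 → 2-byte char #8 = D5 B9.
Leading byte 0xD5 = 11010101 matches 110xxxxx → 2-byte sequence.
Byte 1: 0xD5 = 11010101, payload 10101 (5 bits).
Byte 2: 0xB9 = 10111001 (10xxxxxx ✓), payload 111001.
Concatenate: 10101111001 = 0x579 (11 bits → U+0579).

U+0579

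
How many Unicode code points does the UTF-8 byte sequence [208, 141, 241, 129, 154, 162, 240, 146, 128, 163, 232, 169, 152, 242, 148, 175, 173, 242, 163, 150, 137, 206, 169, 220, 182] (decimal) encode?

Byte at offset 0: 0xD0 = 11010000 → 2-byte char (#1). Advance 2.
Byte at offset 2: 0xF1 = 11110001 → 4-byte char (#2). Advance 4.
Byte at offset 6: 0xF0 = 11110000 → 4-byte char (#3). Advance 4.
Byte at offset 10: 0xE8 = 11101000 → 3-byte char (#4). Advance 3.
Byte at offset 13: 0xF2 = 11110010 → 4-byte char (#5). Advance 4.
Byte at offset 17: 0xF2 = 11110010 → 4-byte char (#6). Advance 4.
Byte at offset 21: 0xCE = 11001110 → 2-byte char (#7). Advance 2.
Byte at offset 23: 0xDC = 11011100 → 2-byte char (#8). Advance 2.
Reached end at offset 25 after 8 code points.

8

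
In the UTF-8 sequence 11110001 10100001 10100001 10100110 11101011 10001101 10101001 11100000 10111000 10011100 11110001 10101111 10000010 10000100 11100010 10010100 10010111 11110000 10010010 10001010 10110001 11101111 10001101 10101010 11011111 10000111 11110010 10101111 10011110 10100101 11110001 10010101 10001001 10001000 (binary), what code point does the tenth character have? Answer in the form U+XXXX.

Offset 0: leading byte 0xF1 = 11110001 → 4-byte char #1 = F1 A1 A1 A6.
Offset 4: leading byte 0xEB = 11101011 → 3-byte char #2 = EB 8D A9.
Offset 7: leading byte 0xE0 = 11100000 → 3-byte char #3 = E0 B8 9C.
Offset 10: leading byte 0xF1 = 11110001 → 4-byte char #4 = F1 AF 82 84.
Offset 14: leading byte 0xE2 = 11100010 → 3-byte char #5 = E2 94 97.
Offset 17: leading byte 0xF0 = 11110000 → 4-byte char #6 = F0 92 8A B1.
Offset 21: leading byte 0xEF = 11101111 → 3-byte char #7 = EF 8D AA.
Offset 24: leading byte 0xDF = 11011111 → 2-byte char #8 = DF 87.
Offset 26: leading byte 0xF2 = 11110010 → 4-byte char #9 = F2 AF 9E A5.
Offset 30: leading byte 0xF1 = 11110001 → 4-byte char #10 = F1 95 89 88.
Leading byte 0xF1 = 11110001 matches 11110xxx → 4-byte sequence.
Byte 1: 0xF1 = 11110001, payload 001 (3 bits).
Byte 2: 0x95 = 10010101 (10xxxxxx ✓), payload 010101.
Byte 3: 0x89 = 10001001 (10xxxxxx ✓), payload 001001.
Byte 4: 0x88 = 10001000 (10xxxxxx ✓), payload 001000.
Concatenate: 001010101001001001000 = 0x55248 (21 bits → U+55248).

U+55248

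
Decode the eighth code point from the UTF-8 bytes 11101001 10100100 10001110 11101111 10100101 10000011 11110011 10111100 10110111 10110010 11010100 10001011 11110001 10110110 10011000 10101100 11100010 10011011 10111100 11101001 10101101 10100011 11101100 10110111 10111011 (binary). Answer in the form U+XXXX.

U+CDFB

Offset 0: leading byte 0xE9 = 11101001 → 3-byte char #1 = E9 A4 8E.
Offset 3: leading byte 0xEF = 11101111 → 3-byte char #2 = EF A5 83.
Offset 6: leading byte 0xF3 = 11110011 → 4-byte char #3 = F3 BC B7 B2.
Offset 10: leading byte 0xD4 = 11010100 → 2-byte char #4 = D4 8B.
Offset 12: leading byte 0xF1 = 11110001 → 4-byte char #5 = F1 B6 98 AC.
Offset 16: leading byte 0xE2 = 11100010 → 3-byte char #6 = E2 9B BC.
Offset 19: leading byte 0xE9 = 11101001 → 3-byte char #7 = E9 AD A3.
Offset 22: leading byte 0xEC = 11101100 → 3-byte char #8 = EC B7 BB.
Leading byte 0xEC = 11101100 matches 1110xxxx → 3-byte sequence.
Byte 1: 0xEC = 11101100, payload 1100 (4 bits).
Byte 2: 0xB7 = 10110111 (10xxxxxx ✓), payload 110111.
Byte 3: 0xBB = 10111011 (10xxxxxx ✓), payload 111011.
Concatenate: 1100110111111011 = 0xCDFB (16 bits → U+CDFB).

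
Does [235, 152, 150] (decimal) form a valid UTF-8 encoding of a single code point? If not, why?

valid

Leading byte 0xEB = 11101011 → 3-byte form.
Continuation bytes 0x98=10011000, 0x96=10010110 all match 10xxxxxx.
Decoded value 0xB616 is ≥ 0x800 (shortest form) and not a surrogate.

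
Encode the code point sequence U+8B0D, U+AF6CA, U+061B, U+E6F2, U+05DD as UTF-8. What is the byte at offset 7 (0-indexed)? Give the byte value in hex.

0xD8

U+8B0D → 3-byte form E8 AC 8D at offsets 0–2.
U+AF6CA → 4-byte form F2 AF 9B 8A at offsets 3–6.
U+061B → 2-byte form D8 9B at offsets 7–8.
Offset 7 falls in char 3's range; it's byte 1 of D8 9B = 0xD8.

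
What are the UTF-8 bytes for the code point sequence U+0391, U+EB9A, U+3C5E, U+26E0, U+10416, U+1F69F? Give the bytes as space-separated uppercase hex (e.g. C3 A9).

CE 91 EE AE 9A E3 B1 9E E2 9B A0 F0 90 90 96 F0 9F 9A 9F

U+0391: 2-byte form → CE 91.
U+EB9A: 3-byte form → EE AE 9A.
U+3C5E: 3-byte form → E3 B1 9E.
U+26E0: 3-byte form → E2 9B A0.
U+10416: 4-byte form → F0 90 90 96.
U+1F69F: 4-byte form → F0 9F 9A 9F.
Concatenated (19 bytes): CE 91 EE AE 9A E3 B1 9E E2 9B A0 F0 90 90 96 F0 9F 9A 9F.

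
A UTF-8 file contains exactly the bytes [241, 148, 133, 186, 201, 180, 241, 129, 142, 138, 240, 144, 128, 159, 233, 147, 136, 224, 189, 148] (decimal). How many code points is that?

Byte at offset 0: 0xF1 = 11110001 → 4-byte char (#1). Advance 4.
Byte at offset 4: 0xC9 = 11001001 → 2-byte char (#2). Advance 2.
Byte at offset 6: 0xF1 = 11110001 → 4-byte char (#3). Advance 4.
Byte at offset 10: 0xF0 = 11110000 → 4-byte char (#4). Advance 4.
Byte at offset 14: 0xE9 = 11101001 → 3-byte char (#5). Advance 3.
Byte at offset 17: 0xE0 = 11100000 → 3-byte char (#6). Advance 3.
Reached end at offset 20 after 6 code points.

6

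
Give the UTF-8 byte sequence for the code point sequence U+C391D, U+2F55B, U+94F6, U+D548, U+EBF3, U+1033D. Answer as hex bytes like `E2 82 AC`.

U+C391D: 4-byte form → F3 83 A4 9D.
U+2F55B: 4-byte form → F0 AF 95 9B.
U+94F6: 3-byte form → E9 93 B6.
U+D548: 3-byte form → ED 95 88.
U+EBF3: 3-byte form → EE AF B3.
U+1033D: 4-byte form → F0 90 8C BD.
Concatenated (21 bytes): F3 83 A4 9D F0 AF 95 9B E9 93 B6 ED 95 88 EE AF B3 F0 90 8C BD.

F3 83 A4 9D F0 AF 95 9B E9 93 B6 ED 95 88 EE AF B3 F0 90 8C BD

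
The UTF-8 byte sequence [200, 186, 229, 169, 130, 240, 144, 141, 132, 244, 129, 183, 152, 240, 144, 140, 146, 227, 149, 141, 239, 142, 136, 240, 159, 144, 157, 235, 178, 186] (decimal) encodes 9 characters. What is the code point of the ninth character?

Offset 0: leading byte 0xC8 = 11001000 → 2-byte char #1 = C8 BA.
Offset 2: leading byte 0xE5 = 11100101 → 3-byte char #2 = E5 A9 82.
Offset 5: leading byte 0xF0 = 11110000 → 4-byte char #3 = F0 90 8D 84.
Offset 9: leading byte 0xF4 = 11110100 → 4-byte char #4 = F4 81 B7 98.
Offset 13: leading byte 0xF0 = 11110000 → 4-byte char #5 = F0 90 8C 92.
Offset 17: leading byte 0xE3 = 11100011 → 3-byte char #6 = E3 95 8D.
Offset 20: leading byte 0xEF = 11101111 → 3-byte char #7 = EF 8E 88.
Offset 23: leading byte 0xF0 = 11110000 → 4-byte char #8 = F0 9F 90 9D.
Offset 27: leading byte 0xEB = 11101011 → 3-byte char #9 = EB B2 BA.
Leading byte 0xEB = 11101011 matches 1110xxxx → 3-byte sequence.
Byte 1: 0xEB = 11101011, payload 1011 (4 bits).
Byte 2: 0xB2 = 10110010 (10xxxxxx ✓), payload 110010.
Byte 3: 0xBA = 10111010 (10xxxxxx ✓), payload 111010.
Concatenate: 1011110010111010 = 0xBCBA (16 bits → U+BCBA).

U+BCBA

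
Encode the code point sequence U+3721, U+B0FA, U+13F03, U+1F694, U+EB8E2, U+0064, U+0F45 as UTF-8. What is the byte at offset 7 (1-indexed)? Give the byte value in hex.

1-indexed offset 7 is 0-indexed offset 6.
U+3721 → 3-byte form E3 9C A1 at offsets 0–2.
U+B0FA → 3-byte form EB 83 BA at offsets 3–5.
U+13F03 → 4-byte form F0 93 BC 83 at offsets 6–9.
Offset 6 falls in char 3's range; it's byte 1 of F0 93 BC 83 = 0xF0.

0xF0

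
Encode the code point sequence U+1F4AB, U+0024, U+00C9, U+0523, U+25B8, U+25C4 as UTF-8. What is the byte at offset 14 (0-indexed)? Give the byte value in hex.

0x84

U+1F4AB → 4-byte form F0 9F 92 AB at offsets 0–3.
U+0024 → 1-byte form 24 at offsets 4–4.
U+00C9 → 2-byte form C3 89 at offsets 5–6.
U+0523 → 2-byte form D4 A3 at offsets 7–8.
U+25B8 → 3-byte form E2 96 B8 at offsets 9–11.
U+25C4 → 3-byte form E2 97 84 at offsets 12–14.
Offset 14 falls in char 6's range; it's byte 3 of E2 97 84 = 0x84.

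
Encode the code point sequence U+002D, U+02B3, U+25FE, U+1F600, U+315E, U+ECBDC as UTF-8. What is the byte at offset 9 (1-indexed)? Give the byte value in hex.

0x98

1-indexed offset 9 is 0-indexed offset 8.
U+002D → 1-byte form 2D at offsets 0–0.
U+02B3 → 2-byte form CA B3 at offsets 1–2.
U+25FE → 3-byte form E2 97 BE at offsets 3–5.
U+1F600 → 4-byte form F0 9F 98 80 at offsets 6–9.
Offset 8 falls in char 4's range; it's byte 3 of F0 9F 98 80 = 0x98.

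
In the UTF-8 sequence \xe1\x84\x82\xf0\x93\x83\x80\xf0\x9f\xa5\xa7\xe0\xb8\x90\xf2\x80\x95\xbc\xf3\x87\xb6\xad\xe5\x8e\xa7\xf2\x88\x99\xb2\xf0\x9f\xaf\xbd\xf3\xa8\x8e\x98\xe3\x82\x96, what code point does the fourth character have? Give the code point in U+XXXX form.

Offset 0: leading byte 0xE1 = 11100001 → 3-byte char #1 = E1 84 82.
Offset 3: leading byte 0xF0 = 11110000 → 4-byte char #2 = F0 93 83 80.
Offset 7: leading byte 0xF0 = 11110000 → 4-byte char #3 = F0 9F A5 A7.
Offset 11: leading byte 0xE0 = 11100000 → 3-byte char #4 = E0 B8 90.
Leading byte 0xE0 = 11100000 matches 1110xxxx → 3-byte sequence.
Byte 1: 0xE0 = 11100000, payload 0000 (4 bits).
Byte 2: 0xB8 = 10111000 (10xxxxxx ✓), payload 111000.
Byte 3: 0x90 = 10010000 (10xxxxxx ✓), payload 010000.
Concatenate: 0000111000010000 = 0xE10 (16 bits → U+0E10).

U+0E10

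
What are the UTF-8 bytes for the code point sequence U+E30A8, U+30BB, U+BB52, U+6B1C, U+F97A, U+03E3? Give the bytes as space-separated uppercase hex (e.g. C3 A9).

F3 A3 82 A8 E3 82 BB EB AD 92 E6 AC 9C EF A5 BA CF A3

U+E30A8: 4-byte form → F3 A3 82 A8.
U+30BB: 3-byte form → E3 82 BB.
U+BB52: 3-byte form → EB AD 92.
U+6B1C: 3-byte form → E6 AC 9C.
U+F97A: 3-byte form → EF A5 BA.
U+03E3: 2-byte form → CF A3.
Concatenated (18 bytes): F3 A3 82 A8 E3 82 BB EB AD 92 E6 AC 9C EF A5 BA CF A3.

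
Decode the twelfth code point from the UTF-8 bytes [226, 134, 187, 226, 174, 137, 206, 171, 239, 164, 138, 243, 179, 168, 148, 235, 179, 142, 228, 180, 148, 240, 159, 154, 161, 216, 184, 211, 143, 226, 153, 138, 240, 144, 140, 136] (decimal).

Offset 0: leading byte 0xE2 = 11100010 → 3-byte char #1 = E2 86 BB.
Offset 3: leading byte 0xE2 = 11100010 → 3-byte char #2 = E2 AE 89.
Offset 6: leading byte 0xCE = 11001110 → 2-byte char #3 = CE AB.
Offset 8: leading byte 0xEF = 11101111 → 3-byte char #4 = EF A4 8A.
Offset 11: leading byte 0xF3 = 11110011 → 4-byte char #5 = F3 B3 A8 94.
Offset 15: leading byte 0xEB = 11101011 → 3-byte char #6 = EB B3 8E.
Offset 18: leading byte 0xE4 = 11100100 → 3-byte char #7 = E4 B4 94.
Offset 21: leading byte 0xF0 = 11110000 → 4-byte char #8 = F0 9F 9A A1.
Offset 25: leading byte 0xD8 = 11011000 → 2-byte char #9 = D8 B8.
Offset 27: leading byte 0xD3 = 11010011 → 2-byte char #10 = D3 8F.
Offset 29: leading byte 0xE2 = 11100010 → 3-byte char #11 = E2 99 8A.
Offset 32: leading byte 0xF0 = 11110000 → 4-byte char #12 = F0 90 8C 88.
Leading byte 0xF0 = 11110000 matches 11110xxx → 4-byte sequence.
Byte 1: 0xF0 = 11110000, payload 000 (3 bits).
Byte 2: 0x90 = 10010000 (10xxxxxx ✓), payload 010000.
Byte 3: 0x8C = 10001100 (10xxxxxx ✓), payload 001100.
Byte 4: 0x88 = 10001000 (10xxxxxx ✓), payload 001000.
Concatenate: 000010000001100001000 = 0x10308 (21 bits → U+10308).

U+10308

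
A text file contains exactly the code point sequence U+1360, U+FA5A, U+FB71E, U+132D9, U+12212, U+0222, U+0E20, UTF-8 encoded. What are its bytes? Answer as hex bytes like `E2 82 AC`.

E1 8D A0 EF A9 9A F3 BB 9C 9E F0 93 8B 99 F0 92 88 92 C8 A2 E0 B8 A0

U+1360: 3-byte form → E1 8D A0.
U+FA5A: 3-byte form → EF A9 9A.
U+FB71E: 4-byte form → F3 BB 9C 9E.
U+132D9: 4-byte form → F0 93 8B 99.
U+12212: 4-byte form → F0 92 88 92.
U+0222: 2-byte form → C8 A2.
U+0E20: 3-byte form → E0 B8 A0.
Concatenated (23 bytes): E1 8D A0 EF A9 9A F3 BB 9C 9E F0 93 8B 99 F0 92 88 92 C8 A2 E0 B8 A0.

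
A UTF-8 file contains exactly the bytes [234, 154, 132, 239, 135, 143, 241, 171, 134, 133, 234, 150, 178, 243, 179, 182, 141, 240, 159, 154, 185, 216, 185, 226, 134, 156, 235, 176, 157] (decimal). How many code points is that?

9

Byte at offset 0: 0xEA = 11101010 → 3-byte char (#1). Advance 3.
Byte at offset 3: 0xEF = 11101111 → 3-byte char (#2). Advance 3.
Byte at offset 6: 0xF1 = 11110001 → 4-byte char (#3). Advance 4.
Byte at offset 10: 0xEA = 11101010 → 3-byte char (#4). Advance 3.
Byte at offset 13: 0xF3 = 11110011 → 4-byte char (#5). Advance 4.
Byte at offset 17: 0xF0 = 11110000 → 4-byte char (#6). Advance 4.
Byte at offset 21: 0xD8 = 11011000 → 2-byte char (#7). Advance 2.
Byte at offset 23: 0xE2 = 11100010 → 3-byte char (#8). Advance 3.
Byte at offset 26: 0xEB = 11101011 → 3-byte char (#9). Advance 3.
Reached end at offset 29 after 9 code points.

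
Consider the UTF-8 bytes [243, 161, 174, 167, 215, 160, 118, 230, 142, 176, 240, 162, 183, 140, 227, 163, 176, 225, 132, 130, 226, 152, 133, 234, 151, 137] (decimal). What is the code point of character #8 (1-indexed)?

U+2605

Offset 0: leading byte 0xF3 = 11110011 → 4-byte char #1 = F3 A1 AE A7.
Offset 4: leading byte 0xD7 = 11010111 → 2-byte char #2 = D7 A0.
Offset 6: leading byte 0x76 = 01110110 → 1-byte char #3 = 76.
Offset 7: leading byte 0xE6 = 11100110 → 3-byte char #4 = E6 8E B0.
Offset 10: leading byte 0xF0 = 11110000 → 4-byte char #5 = F0 A2 B7 8C.
Offset 14: leading byte 0xE3 = 11100011 → 3-byte char #6 = E3 A3 B0.
Offset 17: leading byte 0xE1 = 11100001 → 3-byte char #7 = E1 84 82.
Offset 20: leading byte 0xE2 = 11100010 → 3-byte char #8 = E2 98 85.
Leading byte 0xE2 = 11100010 matches 1110xxxx → 3-byte sequence.
Byte 1: 0xE2 = 11100010, payload 0010 (4 bits).
Byte 2: 0x98 = 10011000 (10xxxxxx ✓), payload 011000.
Byte 3: 0x85 = 10000101 (10xxxxxx ✓), payload 000101.
Concatenate: 0010011000000101 = 0x2605 (16 bits → U+2605).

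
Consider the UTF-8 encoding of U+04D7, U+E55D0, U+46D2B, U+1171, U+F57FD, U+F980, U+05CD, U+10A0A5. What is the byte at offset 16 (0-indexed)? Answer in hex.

0xBD

U+04D7 → 2-byte form D3 97 at offsets 0–1.
U+E55D0 → 4-byte form F3 A5 97 90 at offsets 2–5.
U+46D2B → 4-byte form F1 86 B4 AB at offsets 6–9.
U+1171 → 3-byte form E1 85 B1 at offsets 10–12.
U+F57FD → 4-byte form F3 B5 9F BD at offsets 13–16.
Offset 16 falls in char 5's range; it's byte 4 of F3 B5 9F BD = 0xBD.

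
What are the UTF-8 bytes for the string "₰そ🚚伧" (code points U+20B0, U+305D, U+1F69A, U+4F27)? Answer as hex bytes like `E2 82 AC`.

E2 82 B0 E3 81 9D F0 9F 9A 9A E4 BC A7

U+20B0: 3-byte form → E2 82 B0.
U+305D: 3-byte form → E3 81 9D.
U+1F69A: 4-byte form → F0 9F 9A 9A.
U+4F27: 3-byte form → E4 BC A7.
Concatenated (13 bytes): E2 82 B0 E3 81 9D F0 9F 9A 9A E4 BC A7.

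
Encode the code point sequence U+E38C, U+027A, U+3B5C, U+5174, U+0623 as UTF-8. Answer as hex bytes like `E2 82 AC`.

U+E38C: 3-byte form → EE 8E 8C.
U+027A: 2-byte form → C9 BA.
U+3B5C: 3-byte form → E3 AD 9C.
U+5174: 3-byte form → E5 85 B4.
U+0623: 2-byte form → D8 A3.
Concatenated (13 bytes): EE 8E 8C C9 BA E3 AD 9C E5 85 B4 D8 A3.

EE 8E 8C C9 BA E3 AD 9C E5 85 B4 D8 A3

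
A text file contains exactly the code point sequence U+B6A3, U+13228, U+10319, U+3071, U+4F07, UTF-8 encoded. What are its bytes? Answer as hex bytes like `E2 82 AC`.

U+B6A3: 3-byte form → EB 9A A3.
U+13228: 4-byte form → F0 93 88 A8.
U+10319: 4-byte form → F0 90 8C 99.
U+3071: 3-byte form → E3 81 B1.
U+4F07: 3-byte form → E4 BC 87.
Concatenated (17 bytes): EB 9A A3 F0 93 88 A8 F0 90 8C 99 E3 81 B1 E4 BC 87.

EB 9A A3 F0 93 88 A8 F0 90 8C 99 E3 81 B1 E4 BC 87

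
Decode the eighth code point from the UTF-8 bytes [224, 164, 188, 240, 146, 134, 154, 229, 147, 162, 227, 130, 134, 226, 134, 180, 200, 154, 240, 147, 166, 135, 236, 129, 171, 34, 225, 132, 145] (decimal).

U+C06B

Offset 0: leading byte 0xE0 = 11100000 → 3-byte char #1 = E0 A4 BC.
Offset 3: leading byte 0xF0 = 11110000 → 4-byte char #2 = F0 92 86 9A.
Offset 7: leading byte 0xE5 = 11100101 → 3-byte char #3 = E5 93 A2.
Offset 10: leading byte 0xE3 = 11100011 → 3-byte char #4 = E3 82 86.
Offset 13: leading byte 0xE2 = 11100010 → 3-byte char #5 = E2 86 B4.
Offset 16: leading byte 0xC8 = 11001000 → 2-byte char #6 = C8 9A.
Offset 18: leading byte 0xF0 = 11110000 → 4-byte char #7 = F0 93 A6 87.
Offset 22: leading byte 0xEC = 11101100 → 3-byte char #8 = EC 81 AB.
Leading byte 0xEC = 11101100 matches 1110xxxx → 3-byte sequence.
Byte 1: 0xEC = 11101100, payload 1100 (4 bits).
Byte 2: 0x81 = 10000001 (10xxxxxx ✓), payload 000001.
Byte 3: 0xAB = 10101011 (10xxxxxx ✓), payload 101011.
Concatenate: 1100000001101011 = 0xC06B (16 bits → U+C06B).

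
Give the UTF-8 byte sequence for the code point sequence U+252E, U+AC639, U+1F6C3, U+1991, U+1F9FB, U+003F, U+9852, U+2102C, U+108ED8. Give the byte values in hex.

E2 94 AE F2 AC 98 B9 F0 9F 9B 83 E1 A6 91 F0 9F A7 BB 3F E9 A1 92 F0 A1 80 AC F4 88 BB 98

U+252E: 3-byte form → E2 94 AE.
U+AC639: 4-byte form → F2 AC 98 B9.
U+1F6C3: 4-byte form → F0 9F 9B 83.
U+1991: 3-byte form → E1 A6 91.
U+1F9FB: 4-byte form → F0 9F A7 BB.
U+003F: 1-byte form → 3F.
U+9852: 3-byte form → E9 A1 92.
U+2102C: 4-byte form → F0 A1 80 AC.
U+108ED8: 4-byte form → F4 88 BB 98.
Concatenated (30 bytes): E2 94 AE F2 AC 98 B9 F0 9F 9B 83 E1 A6 91 F0 9F A7 BB 3F E9 A1 92 F0 A1 80 AC F4 88 BB 98.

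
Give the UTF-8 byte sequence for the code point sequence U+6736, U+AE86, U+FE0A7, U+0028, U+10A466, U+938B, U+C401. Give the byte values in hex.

E6 9C B6 EA BA 86 F3 BE 82 A7 28 F4 8A 91 A6 E9 8E 8B EC 90 81

U+6736: 3-byte form → E6 9C B6.
U+AE86: 3-byte form → EA BA 86.
U+FE0A7: 4-byte form → F3 BE 82 A7.
U+0028: 1-byte form → 28.
U+10A466: 4-byte form → F4 8A 91 A6.
U+938B: 3-byte form → E9 8E 8B.
U+C401: 3-byte form → EC 90 81.
Concatenated (21 bytes): E6 9C B6 EA BA 86 F3 BE 82 A7 28 F4 8A 91 A6 E9 8E 8B EC 90 81.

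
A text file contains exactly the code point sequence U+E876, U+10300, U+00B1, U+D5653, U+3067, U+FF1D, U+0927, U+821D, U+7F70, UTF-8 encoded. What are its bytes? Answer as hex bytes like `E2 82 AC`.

U+E876: 3-byte form → EE A1 B6.
U+10300: 4-byte form → F0 90 8C 80.
U+00B1: 2-byte form → C2 B1.
U+D5653: 4-byte form → F3 95 99 93.
U+3067: 3-byte form → E3 81 A7.
U+FF1D: 3-byte form → EF BC 9D.
U+0927: 3-byte form → E0 A4 A7.
U+821D: 3-byte form → E8 88 9D.
U+7F70: 3-byte form → E7 BD B0.
Concatenated (28 bytes): EE A1 B6 F0 90 8C 80 C2 B1 F3 95 99 93 E3 81 A7 EF BC 9D E0 A4 A7 E8 88 9D E7 BD B0.

EE A1 B6 F0 90 8C 80 C2 B1 F3 95 99 93 E3 81 A7 EF BC 9D E0 A4 A7 E8 88 9D E7 BD B0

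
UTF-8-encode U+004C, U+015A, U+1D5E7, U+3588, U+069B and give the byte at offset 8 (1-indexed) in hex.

0xE3

1-indexed offset 8 is 0-indexed offset 7.
U+004C → 1-byte form 4C at offsets 0–0.
U+015A → 2-byte form C5 9A at offsets 1–2.
U+1D5E7 → 4-byte form F0 9D 97 A7 at offsets 3–6.
U+3588 → 3-byte form E3 96 88 at offsets 7–9.
Offset 7 falls in char 4's range; it's byte 1 of E3 96 88 = 0xE3.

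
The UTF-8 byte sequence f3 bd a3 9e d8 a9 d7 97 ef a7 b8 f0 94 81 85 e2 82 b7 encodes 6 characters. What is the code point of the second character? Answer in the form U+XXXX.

U+0629

Offset 0: leading byte 0xF3 = 11110011 → 4-byte char #1 = F3 BD A3 9E.
Offset 4: leading byte 0xD8 = 11011000 → 2-byte char #2 = D8 A9.
Leading byte 0xD8 = 11011000 matches 110xxxxx → 2-byte sequence.
Byte 1: 0xD8 = 11011000, payload 11000 (5 bits).
Byte 2: 0xA9 = 10101001 (10xxxxxx ✓), payload 101001.
Concatenate: 11000101001 = 0x629 (11 bits → U+0629).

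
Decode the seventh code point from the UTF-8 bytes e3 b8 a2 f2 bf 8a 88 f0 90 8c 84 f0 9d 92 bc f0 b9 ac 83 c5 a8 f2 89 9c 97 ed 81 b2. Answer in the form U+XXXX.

U+89717

Offset 0: leading byte 0xE3 = 11100011 → 3-byte char #1 = E3 B8 A2.
Offset 3: leading byte 0xF2 = 11110010 → 4-byte char #2 = F2 BF 8A 88.
Offset 7: leading byte 0xF0 = 11110000 → 4-byte char #3 = F0 90 8C 84.
Offset 11: leading byte 0xF0 = 11110000 → 4-byte char #4 = F0 9D 92 BC.
Offset 15: leading byte 0xF0 = 11110000 → 4-byte char #5 = F0 B9 AC 83.
Offset 19: leading byte 0xC5 = 11000101 → 2-byte char #6 = C5 A8.
Offset 21: leading byte 0xF2 = 11110010 → 4-byte char #7 = F2 89 9C 97.
Leading byte 0xF2 = 11110010 matches 11110xxx → 4-byte sequence.
Byte 1: 0xF2 = 11110010, payload 010 (3 bits).
Byte 2: 0x89 = 10001001 (10xxxxxx ✓), payload 001001.
Byte 3: 0x9C = 10011100 (10xxxxxx ✓), payload 011100.
Byte 4: 0x97 = 10010111 (10xxxxxx ✓), payload 010111.
Concatenate: 010001001011100010111 = 0x89717 (21 bits → U+89717).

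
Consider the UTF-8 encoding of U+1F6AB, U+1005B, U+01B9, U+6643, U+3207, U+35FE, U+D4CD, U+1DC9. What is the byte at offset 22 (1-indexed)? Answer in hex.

0x8D

1-indexed offset 22 is 0-indexed offset 21.
U+1F6AB → 4-byte form F0 9F 9A AB at offsets 0–3.
U+1005B → 4-byte form F0 90 81 9B at offsets 4–7.
U+01B9 → 2-byte form C6 B9 at offsets 8–9.
U+6643 → 3-byte form E6 99 83 at offsets 10–12.
U+3207 → 3-byte form E3 88 87 at offsets 13–15.
U+35FE → 3-byte form E3 97 BE at offsets 16–18.
U+D4CD → 3-byte form ED 93 8D at offsets 19–21.
Offset 21 falls in char 7's range; it's byte 3 of ED 93 8D = 0x8D.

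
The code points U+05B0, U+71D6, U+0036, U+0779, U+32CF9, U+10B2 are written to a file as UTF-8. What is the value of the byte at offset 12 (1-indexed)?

0xB9

1-indexed offset 12 is 0-indexed offset 11.
U+05B0 → 2-byte form D6 B0 at offsets 0–1.
U+71D6 → 3-byte form E7 87 96 at offsets 2–4.
U+0036 → 1-byte form 36 at offsets 5–5.
U+0779 → 2-byte form DD B9 at offsets 6–7.
U+32CF9 → 4-byte form F0 B2 B3 B9 at offsets 8–11.
Offset 11 falls in char 5's range; it's byte 4 of F0 B2 B3 B9 = 0xB9.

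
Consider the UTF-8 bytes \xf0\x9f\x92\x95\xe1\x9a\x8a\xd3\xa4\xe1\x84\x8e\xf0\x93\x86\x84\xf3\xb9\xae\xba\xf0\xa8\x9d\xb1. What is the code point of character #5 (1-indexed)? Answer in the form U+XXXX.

U+13184

Offset 0: leading byte 0xF0 = 11110000 → 4-byte char #1 = F0 9F 92 95.
Offset 4: leading byte 0xE1 = 11100001 → 3-byte char #2 = E1 9A 8A.
Offset 7: leading byte 0xD3 = 11010011 → 2-byte char #3 = D3 A4.
Offset 9: leading byte 0xE1 = 11100001 → 3-byte char #4 = E1 84 8E.
Offset 12: leading byte 0xF0 = 11110000 → 4-byte char #5 = F0 93 86 84.
Leading byte 0xF0 = 11110000 matches 11110xxx → 4-byte sequence.
Byte 1: 0xF0 = 11110000, payload 000 (3 bits).
Byte 2: 0x93 = 10010011 (10xxxxxx ✓), payload 010011.
Byte 3: 0x86 = 10000110 (10xxxxxx ✓), payload 000110.
Byte 4: 0x84 = 10000100 (10xxxxxx ✓), payload 000100.
Concatenate: 000010011000110000100 = 0x13184 (21 bits → U+13184).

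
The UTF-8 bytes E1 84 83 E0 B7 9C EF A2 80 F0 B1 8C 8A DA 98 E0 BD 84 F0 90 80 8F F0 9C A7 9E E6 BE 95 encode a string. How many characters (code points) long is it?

9

Byte at offset 0: 0xE1 = 11100001 → 3-byte char (#1). Advance 3.
Byte at offset 3: 0xE0 = 11100000 → 3-byte char (#2). Advance 3.
Byte at offset 6: 0xEF = 11101111 → 3-byte char (#3). Advance 3.
Byte at offset 9: 0xF0 = 11110000 → 4-byte char (#4). Advance 4.
Byte at offset 13: 0xDA = 11011010 → 2-byte char (#5). Advance 2.
Byte at offset 15: 0xE0 = 11100000 → 3-byte char (#6). Advance 3.
Byte at offset 18: 0xF0 = 11110000 → 4-byte char (#7). Advance 4.
Byte at offset 22: 0xF0 = 11110000 → 4-byte char (#8). Advance 4.
Byte at offset 26: 0xE6 = 11100110 → 3-byte char (#9). Advance 3.
Reached end at offset 29 after 9 code points.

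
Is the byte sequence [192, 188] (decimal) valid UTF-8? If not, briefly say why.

Leading byte 0xC0 = 11000000 → 2-byte form.
Continuation bytes all match 10xxxxxx. Payload decodes to 0x3C.
But 0x3C < 0x80, the minimum for a 2-byte sequence — this is an overlong encoding.

invalid (overlong encoding)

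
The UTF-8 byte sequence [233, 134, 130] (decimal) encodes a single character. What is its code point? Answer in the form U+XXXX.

Leading byte 0xE9 = 11101001 matches 1110xxxx → 3-byte sequence.
Byte 1: 0xE9 = 11101001, payload 1001 (4 bits).
Byte 2: 0x86 = 10000110 (10xxxxxx ✓), payload 000110.
Byte 3: 0x82 = 10000010 (10xxxxxx ✓), payload 000010.
Concatenate: 1001000110000010 = 0x9182 (16 bits → U+9182).

U+9182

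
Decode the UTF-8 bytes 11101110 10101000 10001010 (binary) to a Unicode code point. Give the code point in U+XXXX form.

U+EA0A

Leading byte 0xEE = 11101110 matches 1110xxxx → 3-byte sequence.
Byte 1: 0xEE = 11101110, payload 1110 (4 bits).
Byte 2: 0xA8 = 10101000 (10xxxxxx ✓), payload 101000.
Byte 3: 0x8A = 10001010 (10xxxxxx ✓), payload 001010.
Concatenate: 1110101000001010 = 0xEA0A (16 bits → U+EA0A).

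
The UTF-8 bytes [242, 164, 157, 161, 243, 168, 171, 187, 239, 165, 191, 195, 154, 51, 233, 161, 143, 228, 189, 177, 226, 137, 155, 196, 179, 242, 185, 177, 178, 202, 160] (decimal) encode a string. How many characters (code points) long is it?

Byte at offset 0: 0xF2 = 11110010 → 4-byte char (#1). Advance 4.
Byte at offset 4: 0xF3 = 11110011 → 4-byte char (#2). Advance 4.
Byte at offset 8: 0xEF = 11101111 → 3-byte char (#3). Advance 3.
Byte at offset 11: 0xC3 = 11000011 → 2-byte char (#4). Advance 2.
Byte at offset 13: 0x33 = 00110011 → 1-byte char (#5). Advance 1.
Byte at offset 14: 0xE9 = 11101001 → 3-byte char (#6). Advance 3.
Byte at offset 17: 0xE4 = 11100100 → 3-byte char (#7). Advance 3.
Byte at offset 20: 0xE2 = 11100010 → 3-byte char (#8). Advance 3.
Byte at offset 23: 0xC4 = 11000100 → 2-byte char (#9). Advance 2.
Byte at offset 25: 0xF2 = 11110010 → 4-byte char (#10). Advance 4.
Byte at offset 29: 0xCA = 11001010 → 2-byte char (#11). Advance 2.
Reached end at offset 31 after 11 code points.

11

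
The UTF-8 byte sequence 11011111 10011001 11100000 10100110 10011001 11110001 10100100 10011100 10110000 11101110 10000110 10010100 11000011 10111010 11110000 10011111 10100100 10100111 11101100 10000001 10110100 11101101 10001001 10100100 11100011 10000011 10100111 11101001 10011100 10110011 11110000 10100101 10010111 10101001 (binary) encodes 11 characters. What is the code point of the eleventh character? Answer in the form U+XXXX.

U+255E9

Offset 0: leading byte 0xDF = 11011111 → 2-byte char #1 = DF 99.
Offset 2: leading byte 0xE0 = 11100000 → 3-byte char #2 = E0 A6 99.
Offset 5: leading byte 0xF1 = 11110001 → 4-byte char #3 = F1 A4 9C B0.
Offset 9: leading byte 0xEE = 11101110 → 3-byte char #4 = EE 86 94.
Offset 12: leading byte 0xC3 = 11000011 → 2-byte char #5 = C3 BA.
Offset 14: leading byte 0xF0 = 11110000 → 4-byte char #6 = F0 9F A4 A7.
Offset 18: leading byte 0xEC = 11101100 → 3-byte char #7 = EC 81 B4.
Offset 21: leading byte 0xED = 11101101 → 3-byte char #8 = ED 89 A4.
Offset 24: leading byte 0xE3 = 11100011 → 3-byte char #9 = E3 83 A7.
Offset 27: leading byte 0xE9 = 11101001 → 3-byte char #10 = E9 9C B3.
Offset 30: leading byte 0xF0 = 11110000 → 4-byte char #11 = F0 A5 97 A9.
Leading byte 0xF0 = 11110000 matches 11110xxx → 4-byte sequence.
Byte 1: 0xF0 = 11110000, payload 000 (3 bits).
Byte 2: 0xA5 = 10100101 (10xxxxxx ✓), payload 100101.
Byte 3: 0x97 = 10010111 (10xxxxxx ✓), payload 010111.
Byte 4: 0xA9 = 10101001 (10xxxxxx ✓), payload 101001.
Concatenate: 000100101010111101001 = 0x255E9 (21 bits → U+255E9).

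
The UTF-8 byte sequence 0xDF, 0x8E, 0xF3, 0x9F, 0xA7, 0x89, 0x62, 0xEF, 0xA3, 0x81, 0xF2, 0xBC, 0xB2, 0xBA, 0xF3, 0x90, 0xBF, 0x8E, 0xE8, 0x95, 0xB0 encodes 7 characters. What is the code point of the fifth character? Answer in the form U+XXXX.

U+BCCBA

Offset 0: leading byte 0xDF = 11011111 → 2-byte char #1 = DF 8E.
Offset 2: leading byte 0xF3 = 11110011 → 4-byte char #2 = F3 9F A7 89.
Offset 6: leading byte 0x62 = 01100010 → 1-byte char #3 = 62.
Offset 7: leading byte 0xEF = 11101111 → 3-byte char #4 = EF A3 81.
Offset 10: leading byte 0xF2 = 11110010 → 4-byte char #5 = F2 BC B2 BA.
Leading byte 0xF2 = 11110010 matches 11110xxx → 4-byte sequence.
Byte 1: 0xF2 = 11110010, payload 010 (3 bits).
Byte 2: 0xBC = 10111100 (10xxxxxx ✓), payload 111100.
Byte 3: 0xB2 = 10110010 (10xxxxxx ✓), payload 110010.
Byte 4: 0xBA = 10111010 (10xxxxxx ✓), payload 111010.
Concatenate: 010111100110010111010 = 0xBCCBA (21 bits → U+BCCBA).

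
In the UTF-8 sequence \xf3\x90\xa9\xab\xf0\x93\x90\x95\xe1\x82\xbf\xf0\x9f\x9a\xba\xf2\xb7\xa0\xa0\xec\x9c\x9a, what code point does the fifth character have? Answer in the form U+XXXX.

Offset 0: leading byte 0xF3 = 11110011 → 4-byte char #1 = F3 90 A9 AB.
Offset 4: leading byte 0xF0 = 11110000 → 4-byte char #2 = F0 93 90 95.
Offset 8: leading byte 0xE1 = 11100001 → 3-byte char #3 = E1 82 BF.
Offset 11: leading byte 0xF0 = 11110000 → 4-byte char #4 = F0 9F 9A BA.
Offset 15: leading byte 0xF2 = 11110010 → 4-byte char #5 = F2 B7 A0 A0.
Leading byte 0xF2 = 11110010 matches 11110xxx → 4-byte sequence.
Byte 1: 0xF2 = 11110010, payload 010 (3 bits).
Byte 2: 0xB7 = 10110111 (10xxxxxx ✓), payload 110111.
Byte 3: 0xA0 = 10100000 (10xxxxxx ✓), payload 100000.
Byte 4: 0xA0 = 10100000 (10xxxxxx ✓), payload 100000.
Concatenate: 010110111100000100000 = 0xB7820 (21 bits → U+B7820).

U+B7820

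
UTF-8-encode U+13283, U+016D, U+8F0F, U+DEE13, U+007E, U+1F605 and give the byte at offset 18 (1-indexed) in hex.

1-indexed offset 18 is 0-indexed offset 17.
U+13283 → 4-byte form F0 93 8A 83 at offsets 0–3.
U+016D → 2-byte form C5 AD at offsets 4–5.
U+8F0F → 3-byte form E8 BC 8F at offsets 6–8.
U+DEE13 → 4-byte form F3 9E B8 93 at offsets 9–12.
U+007E → 1-byte form 7E at offsets 13–13.
U+1F605 → 4-byte form F0 9F 98 85 at offsets 14–17.
Offset 17 falls in char 6's range; it's byte 4 of F0 9F 98 85 = 0x85.

0x85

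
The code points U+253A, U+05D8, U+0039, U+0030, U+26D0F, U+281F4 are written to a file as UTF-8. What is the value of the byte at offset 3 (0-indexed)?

U+253A → 3-byte form E2 94 BA at offsets 0–2.
U+05D8 → 2-byte form D7 98 at offsets 3–4.
Offset 3 falls in char 2's range; it's byte 1 of D7 98 = 0xD7.

0xD7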